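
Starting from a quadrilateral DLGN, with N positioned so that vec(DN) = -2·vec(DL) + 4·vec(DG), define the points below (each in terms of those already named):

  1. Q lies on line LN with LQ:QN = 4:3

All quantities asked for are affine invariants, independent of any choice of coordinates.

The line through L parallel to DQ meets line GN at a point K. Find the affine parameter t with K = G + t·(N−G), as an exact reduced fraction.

t = -11/17

Choose coordinates D = (0, 0), L = (1, 0), G = (0, 1), N = (-2, 4).
1. Q lies on line LN with LQ:QN = 4:3 ⇒ Q = (-5/7, 16/7)
through L parallel to DQ: direction (-5/7, 16/7); meets GN at K = (22/17, -16/17)
K = G + t·(N−G) with t = -11/17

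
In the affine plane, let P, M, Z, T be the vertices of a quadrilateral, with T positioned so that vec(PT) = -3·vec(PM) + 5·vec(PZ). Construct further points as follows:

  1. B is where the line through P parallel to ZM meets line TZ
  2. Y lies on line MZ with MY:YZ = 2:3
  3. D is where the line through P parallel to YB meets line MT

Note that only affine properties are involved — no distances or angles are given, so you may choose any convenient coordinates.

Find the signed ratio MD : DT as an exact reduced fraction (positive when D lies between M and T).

MD:DT = -17/9

Assign P = (0, 0), M = (1, 0), Z = (0, 1), T = (-3, 5) — the answer is frame-independent, so this choice is without loss of generality.
1. B is where the line through P parallel to ZM meets line TZ ⇒ B = (3, -3)
2. Y lies on line MZ with MY:YZ = 2:3 ⇒ Y = (3/5, 2/5)
3. D is where the line through P parallel to YB meets line MT ⇒ D = (-15/2, 85/8)
D = M + t·(T−M) with t = 17/8, so MD:DT = t:(1−t) = 17/8:-9/8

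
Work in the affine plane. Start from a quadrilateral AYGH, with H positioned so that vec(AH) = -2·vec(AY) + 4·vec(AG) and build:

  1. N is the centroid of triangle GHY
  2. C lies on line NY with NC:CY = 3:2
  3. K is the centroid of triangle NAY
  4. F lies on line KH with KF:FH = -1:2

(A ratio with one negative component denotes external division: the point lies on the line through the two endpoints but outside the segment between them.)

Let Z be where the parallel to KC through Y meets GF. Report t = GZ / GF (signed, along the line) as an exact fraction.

Assign A = (0, 0), Y = (1, 0), G = (0, 1), H = (-2, 4) — the answer is frame-independent, so this choice is without loss of generality.
1. N is the centroid of triangle GHY ⇒ N = (-1/3, 5/3)
2. C lies on line NY with NC:CY = 3:2 ⇒ C = (7/15, 2/3)
3. K is the centroid of triangle NAY ⇒ K = (2/9, 5/9)
4. F lies on line KH with KF:FH = -1:2 ⇒ F = (22/9, -26/9)
through Y parallel to KC: direction (11/45, 1/9); meets GF at Z = (32/45, -13/99)
Z = G + t·(F−G) with t = 16/55

t = 16/55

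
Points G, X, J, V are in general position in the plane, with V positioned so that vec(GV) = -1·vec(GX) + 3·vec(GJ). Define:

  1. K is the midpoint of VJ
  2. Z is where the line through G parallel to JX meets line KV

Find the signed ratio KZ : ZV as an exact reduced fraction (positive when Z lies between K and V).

KZ:ZV = -3/4

Choose coordinates G = (0, 0), X = (1, 0), J = (0, 1), V = (-1, 3).
1. K is the midpoint of VJ ⇒ K = (-1/2, 2)
2. Z is where the line through G parallel to JX meets line KV ⇒ Z = (1, -1)
Z = K + t·(V−K) with t = -3, so KZ:ZV = t:(1−t) = -3:4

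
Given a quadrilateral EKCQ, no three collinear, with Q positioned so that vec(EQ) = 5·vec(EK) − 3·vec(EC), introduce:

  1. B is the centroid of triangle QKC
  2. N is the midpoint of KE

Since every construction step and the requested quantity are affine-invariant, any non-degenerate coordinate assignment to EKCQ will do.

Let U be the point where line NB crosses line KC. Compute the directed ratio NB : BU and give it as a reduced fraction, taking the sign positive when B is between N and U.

Work in coordinates with E = (0, 0), K = (1, 0), C = (0, 1), Q = (5, -3).
1. B is the centroid of triangle QKC ⇒ B = (2, -2/3)
2. N is the midpoint of KE ⇒ N = (1/2, 0)
line NB meets KC at U = (7/5, -2/5)
B = N + t·(U−N) with t = 5/3, so NB:BU = 5/3:-2/3

NB:BU = -5/2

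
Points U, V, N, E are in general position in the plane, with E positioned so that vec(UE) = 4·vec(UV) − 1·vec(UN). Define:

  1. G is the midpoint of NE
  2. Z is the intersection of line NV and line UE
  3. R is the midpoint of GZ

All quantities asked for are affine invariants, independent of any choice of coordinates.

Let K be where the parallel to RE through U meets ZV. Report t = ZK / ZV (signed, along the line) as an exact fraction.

Assign U = (0, 0), V = (1, 0), N = (0, 1), E = (4, -1) — the answer is frame-independent, so this choice is without loss of generality.
1. G is the midpoint of NE ⇒ G = (2, 0)
2. Z is the intersection of line NV and line UE ⇒ Z = (4/3, -1/3)
3. R is the midpoint of GZ ⇒ R = (5/3, -1/6)
through U parallel to RE: direction (7/3, -5/6); meets ZV at K = (14/9, -5/9)
K = Z + t·(V−Z) with t = -2/3

t = -2/3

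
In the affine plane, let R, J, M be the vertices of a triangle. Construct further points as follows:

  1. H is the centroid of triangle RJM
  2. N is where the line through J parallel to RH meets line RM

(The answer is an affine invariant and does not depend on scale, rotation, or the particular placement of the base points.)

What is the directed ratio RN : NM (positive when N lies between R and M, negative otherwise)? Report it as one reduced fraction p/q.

Assign R = (0, 0), J = (1, 0), M = (0, 1) — the answer is frame-independent, so this choice is without loss of generality.
1. H is the centroid of triangle RJM ⇒ H = (1/3, 1/3)
2. N is where the line through J parallel to RH meets line RM ⇒ N = (0, -1)
N = R + t·(M−R) with t = -1, so RN:NM = t:(1−t) = -1:2

RN:NM = -1/2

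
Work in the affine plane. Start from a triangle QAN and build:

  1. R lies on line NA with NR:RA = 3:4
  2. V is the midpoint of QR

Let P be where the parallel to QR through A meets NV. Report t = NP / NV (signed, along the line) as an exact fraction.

Assign Q = (0, 0), A = (1, 0), N = (0, 1) — the answer is frame-independent, so this choice is without loss of generality.
1. R lies on line NA with NR:RA = 3:4 ⇒ R = (3/7, 4/7)
2. V is the midpoint of QR ⇒ V = (3/14, 2/7)
through A parallel to QR: direction (3/7, 4/7); meets NV at P = (1/2, -2/3)
P = N + t·(V−N) with t = 7/3

t = 7/3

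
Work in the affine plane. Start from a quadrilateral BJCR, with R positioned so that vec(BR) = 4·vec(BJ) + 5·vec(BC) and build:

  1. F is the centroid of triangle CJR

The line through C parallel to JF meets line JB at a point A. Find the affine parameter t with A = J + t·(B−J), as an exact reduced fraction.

Set B = (0, 0), J = (1, 0), C = (0, 1), R = (4, 5); any affine frame gives the same invariant.
1. F is the centroid of triangle CJR ⇒ F = (5/3, 2)
through C parallel to JF: direction (2/3, 2); meets JB at A = (-1/3, 0)
A = J + t·(B−J) with t = 4/3

t = 4/3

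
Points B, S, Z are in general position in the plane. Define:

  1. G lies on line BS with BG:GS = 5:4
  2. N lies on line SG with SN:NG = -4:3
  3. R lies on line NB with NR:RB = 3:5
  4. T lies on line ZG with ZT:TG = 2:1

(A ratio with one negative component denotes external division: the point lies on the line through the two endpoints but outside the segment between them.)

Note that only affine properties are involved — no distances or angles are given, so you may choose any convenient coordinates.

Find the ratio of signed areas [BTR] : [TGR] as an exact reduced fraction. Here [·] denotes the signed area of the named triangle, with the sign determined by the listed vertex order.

Choose coordinates B = (0, 0), S = (1, 0), Z = (0, 1).
1. G lies on line BS with BG:GS = 5:4 ⇒ G = (5/9, 0)
2. N lies on line SG with SN:NG = -4:3 ⇒ N = (-7/9, 0)
3. R lies on line NB with NR:RB = 3:5 ⇒ R = (-35/72, 0)
4. T lies on line ZG with ZT:TG = 2:1 ⇒ T = (10/27, 1/3)
2·[BTR] = 35/216, 2·[TGR] = -25/72
[BTR]:[TGR] = 35/216:-25/72 = -7/15

[BTR]:[TGR] = -7/15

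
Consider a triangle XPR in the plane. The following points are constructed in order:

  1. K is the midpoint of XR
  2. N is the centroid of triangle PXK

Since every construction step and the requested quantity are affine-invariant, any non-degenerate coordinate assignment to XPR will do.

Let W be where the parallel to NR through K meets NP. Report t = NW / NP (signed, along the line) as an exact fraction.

t = -1/3

Set X = (0, 0), P = (1, 0), R = (0, 1); any affine frame gives the same invariant.
1. K is the midpoint of XR ⇒ K = (0, 1/2)
2. N is the centroid of triangle PXK ⇒ N = (1/3, 1/6)
through K parallel to NR: direction (-1/3, 5/6); meets NP at W = (1/9, 2/9)
W = N + t·(P−N) with t = -1/3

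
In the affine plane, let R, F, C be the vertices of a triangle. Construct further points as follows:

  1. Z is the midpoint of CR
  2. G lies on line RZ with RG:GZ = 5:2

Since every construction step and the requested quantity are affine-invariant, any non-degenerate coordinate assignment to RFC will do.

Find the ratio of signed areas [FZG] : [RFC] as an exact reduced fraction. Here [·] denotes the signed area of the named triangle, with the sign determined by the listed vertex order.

Work in coordinates with R = (0, 0), F = (1, 0), C = (0, 1).
1. Z is the midpoint of CR ⇒ Z = (0, 1/2)
2. G lies on line RZ with RG:GZ = 5:2 ⇒ G = (0, 5/14)
2·[FZG] = 1/7, 2·[RFC] = 1
[FZG]:[RFC] = 1/7:1 = 1/7

[FZG]:[RFC] = 1/7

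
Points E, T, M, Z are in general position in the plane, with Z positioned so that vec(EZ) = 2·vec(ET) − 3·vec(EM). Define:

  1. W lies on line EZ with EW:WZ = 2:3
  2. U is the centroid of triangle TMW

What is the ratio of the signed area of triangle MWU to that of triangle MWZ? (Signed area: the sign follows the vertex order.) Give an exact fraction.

[MWU]:[MWZ] = 7/18

Set E = (0, 0), T = (1, 0), M = (0, 1), Z = (2, -3); any affine frame gives the same invariant.
1. W lies on line EZ with EW:WZ = 2:3 ⇒ W = (4/5, -6/5)
2. U is the centroid of triangle TMW ⇒ U = (3/5, -1/15)
2·[MWU] = 7/15, 2·[MWZ] = 6/5
[MWU]:[MWZ] = 7/15:6/5 = 7/18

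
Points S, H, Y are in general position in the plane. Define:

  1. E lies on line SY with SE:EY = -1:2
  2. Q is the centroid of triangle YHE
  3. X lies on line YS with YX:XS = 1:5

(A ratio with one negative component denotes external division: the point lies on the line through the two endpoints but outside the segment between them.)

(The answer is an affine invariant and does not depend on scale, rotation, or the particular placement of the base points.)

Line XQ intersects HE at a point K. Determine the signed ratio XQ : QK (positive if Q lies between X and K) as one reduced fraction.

XQ:QK = 7/4

Work in coordinates with S = (0, 0), H = (1, 0), Y = (0, 1).
1. E lies on line SY with SE:EY = -1:2 ⇒ E = (0, -1)
2. Q is the centroid of triangle YHE ⇒ Q = (1/3, 0)
3. X lies on line YS with YX:XS = 1:5 ⇒ X = (0, 5/6)
line XQ meets HE at K = (11/21, -10/21)
Q = X + t·(K−X) with t = 7/11, so XQ:QK = 7/11:4/11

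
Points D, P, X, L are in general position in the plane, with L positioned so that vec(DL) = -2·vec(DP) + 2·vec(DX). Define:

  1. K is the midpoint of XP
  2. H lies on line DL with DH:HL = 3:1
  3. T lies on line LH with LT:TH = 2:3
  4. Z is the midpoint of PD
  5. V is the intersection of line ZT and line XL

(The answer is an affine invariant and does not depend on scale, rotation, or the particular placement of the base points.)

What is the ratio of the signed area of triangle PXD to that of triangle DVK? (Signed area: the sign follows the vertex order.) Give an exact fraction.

Assign D = (0, 0), P = (1, 0), X = (0, 1), L = (-2, 2) — the answer is frame-independent, so this choice is without loss of generality.
1. K is the midpoint of XP ⇒ K = (1/2, 1/2)
2. H lies on line DL with DH:HL = 3:1 ⇒ H = (-3/2, 3/2)
3. T lies on line LH with LT:TH = 2:3 ⇒ T = (-9/5, 9/5)
4. Z is the midpoint of PD ⇒ Z = (1/2, 0)
5. V is the intersection of line ZT and line XL ⇒ V = (-28/13, 27/13)
2·[PXD] = 1, 2·[DVK] = -55/26
[PXD]:[DVK] = 1:-55/26 = -26/55

[PXD]:[DVK] = -26/55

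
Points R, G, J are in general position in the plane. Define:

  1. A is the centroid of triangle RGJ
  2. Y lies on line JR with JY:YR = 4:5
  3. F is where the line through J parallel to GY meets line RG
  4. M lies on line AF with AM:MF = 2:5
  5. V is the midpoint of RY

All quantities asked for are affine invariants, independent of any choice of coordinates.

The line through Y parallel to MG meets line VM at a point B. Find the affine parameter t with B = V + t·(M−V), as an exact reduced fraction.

t = 13/32

Assign R = (0, 0), G = (1, 0), J = (0, 1) — the answer is frame-independent, so this choice is without loss of generality.
1. A is the centroid of triangle RGJ ⇒ A = (1/3, 1/3)
2. Y lies on line JR with JY:YR = 4:5 ⇒ Y = (0, 5/9)
3. F is where the line through J parallel to GY meets line RG ⇒ F = (9/5, 0)
4. M lies on line AF with AM:MF = 2:5 ⇒ M = (79/105, 5/21)
5. V is the midpoint of RY ⇒ V = (0, 5/18)
through Y parallel to MG: direction (26/105, -5/21); meets VM at B = (1027/3360, 1055/4032)
B = V + t·(M−V) with t = 13/32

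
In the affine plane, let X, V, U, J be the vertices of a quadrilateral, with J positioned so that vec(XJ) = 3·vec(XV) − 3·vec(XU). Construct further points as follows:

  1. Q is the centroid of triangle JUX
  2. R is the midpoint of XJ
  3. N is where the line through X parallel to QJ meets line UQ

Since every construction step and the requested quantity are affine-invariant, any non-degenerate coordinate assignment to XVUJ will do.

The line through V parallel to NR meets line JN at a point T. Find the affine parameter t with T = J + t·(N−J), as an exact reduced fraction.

Assign X = (0, 0), V = (1, 0), U = (0, 1), J = (3, -3) — the answer is frame-independent, so this choice is without loss of generality.
1. Q is the centroid of triangle JUX ⇒ Q = (1, -2/3)
2. R is the midpoint of XJ ⇒ R = (3/2, -3/2)
3. N is where the line through X parallel to QJ meets line UQ ⇒ N = (2, -7/3)
through V parallel to NR: direction (-1/2, 5/6); meets JN at T = (8/3, -25/9)
T = J + t·(N−J) with t = 1/3

t = 1/3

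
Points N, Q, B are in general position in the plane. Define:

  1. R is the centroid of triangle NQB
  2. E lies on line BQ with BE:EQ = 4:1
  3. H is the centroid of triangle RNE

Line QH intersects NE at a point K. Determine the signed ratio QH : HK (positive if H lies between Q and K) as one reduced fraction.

Work in coordinates with N = (0, 0), Q = (1, 0), B = (0, 1).
1. R is the centroid of triangle NQB ⇒ R = (1/3, 1/3)
2. E lies on line BQ with BE:EQ = 4:1 ⇒ E = (4/5, 1/5)
3. H is the centroid of triangle RNE ⇒ H = (17/45, 8/45)
line QH meets NE at K = (8/15, 2/15)
H = Q + t·(K−Q) with t = 4/3, so QH:HK = 4/3:-1/3

QH:HK = -4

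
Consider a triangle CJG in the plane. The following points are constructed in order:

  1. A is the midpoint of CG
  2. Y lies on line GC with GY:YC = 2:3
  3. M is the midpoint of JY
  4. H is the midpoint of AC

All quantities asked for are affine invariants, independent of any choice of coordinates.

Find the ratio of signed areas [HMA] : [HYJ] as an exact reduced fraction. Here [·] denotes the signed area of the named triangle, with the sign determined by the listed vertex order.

[HMA]:[HYJ] = -5/14

Set C = (0, 0), J = (1, 0), G = (0, 1); any affine frame gives the same invariant.
1. A is the midpoint of CG ⇒ A = (0, 1/2)
2. Y lies on line GC with GY:YC = 2:3 ⇒ Y = (0, 3/5)
3. M is the midpoint of JY ⇒ M = (1/2, 3/10)
4. H is the midpoint of AC ⇒ H = (0, 1/4)
2·[HMA] = 1/8, 2·[HYJ] = -7/20
[HMA]:[HYJ] = 1/8:-7/20 = -5/14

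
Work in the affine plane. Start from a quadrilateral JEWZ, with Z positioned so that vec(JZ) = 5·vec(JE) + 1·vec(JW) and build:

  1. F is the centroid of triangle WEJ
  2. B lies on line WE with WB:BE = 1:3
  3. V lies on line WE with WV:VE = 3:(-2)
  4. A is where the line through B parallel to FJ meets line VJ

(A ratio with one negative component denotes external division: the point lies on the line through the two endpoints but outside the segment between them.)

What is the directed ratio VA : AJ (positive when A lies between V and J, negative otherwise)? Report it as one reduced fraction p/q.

VA:AJ = -11

Set J = (0, 0), E = (1, 0), W = (0, 1), Z = (5, 1); any affine frame gives the same invariant.
1. F is the centroid of triangle WEJ ⇒ F = (1/3, 1/3)
2. B lies on line WE with WB:BE = 1:3 ⇒ B = (1/4, 3/4)
3. V lies on line WE with WV:VE = 3:(-2) ⇒ V = (3, -2)
4. A is where the line through B parallel to FJ meets line VJ ⇒ A = (-3/10, 1/5)
A = V + t·(J−V) with t = 11/10, so VA:AJ = t:(1−t) = 11/10:-1/10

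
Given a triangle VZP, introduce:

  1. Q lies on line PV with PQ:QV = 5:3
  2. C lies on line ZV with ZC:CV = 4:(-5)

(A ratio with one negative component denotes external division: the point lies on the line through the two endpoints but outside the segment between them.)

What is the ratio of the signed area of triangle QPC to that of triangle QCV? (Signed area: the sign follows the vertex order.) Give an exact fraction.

Choose coordinates V = (0, 0), Z = (1, 0), P = (0, 1).
1. Q lies on line PV with PQ:QV = 5:3 ⇒ Q = (0, 3/8)
2. C lies on line ZV with ZC:CV = 4:(-5) ⇒ C = (5, 0)
2·[QPC] = -25/8, 2·[QCV] = -15/8
[QPC]:[QCV] = -25/8:-15/8 = 5/3

[QPC]:[QCV] = 5/3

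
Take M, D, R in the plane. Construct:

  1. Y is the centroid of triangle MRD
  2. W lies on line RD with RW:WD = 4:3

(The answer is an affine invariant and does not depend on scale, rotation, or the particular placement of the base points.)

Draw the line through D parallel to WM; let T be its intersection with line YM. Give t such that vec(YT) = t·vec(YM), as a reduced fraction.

Set M = (0, 0), D = (1, 0), R = (0, 1); any affine frame gives the same invariant.
1. Y is the centroid of triangle MRD ⇒ Y = (1/3, 1/3)
2. W lies on line RD with RW:WD = 4:3 ⇒ W = (4/7, 3/7)
through D parallel to WM: direction (-4/7, -3/7); meets YM at T = (-3, -3)
T = Y + t·(M−Y) with t = 10

t = 10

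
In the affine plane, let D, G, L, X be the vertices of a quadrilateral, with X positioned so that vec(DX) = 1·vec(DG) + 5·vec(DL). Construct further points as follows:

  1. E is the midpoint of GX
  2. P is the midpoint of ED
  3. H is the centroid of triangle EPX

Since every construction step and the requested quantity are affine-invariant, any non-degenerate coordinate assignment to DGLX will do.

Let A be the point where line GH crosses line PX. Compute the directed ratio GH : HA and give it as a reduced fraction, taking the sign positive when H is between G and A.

Work in coordinates with D = (0, 0), G = (1, 0), L = (0, 1), X = (1, 5).
1. E is the midpoint of GX ⇒ E = (1, 5/2)
2. P is the midpoint of ED ⇒ P = (1/2, 5/4)
3. H is the centroid of triangle EPX ⇒ H = (5/6, 35/12)
line GH meets PX at A = (4/5, 7/2)
H = G + t·(A−G) with t = 5/6, so GH:HA = 5/6:1/6

GH:HA = 5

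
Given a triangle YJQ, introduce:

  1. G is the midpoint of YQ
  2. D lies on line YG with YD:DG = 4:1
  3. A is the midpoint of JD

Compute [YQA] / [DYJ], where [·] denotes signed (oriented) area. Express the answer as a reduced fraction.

Assign Y = (0, 0), J = (1, 0), Q = (0, 1) — the answer is frame-independent, so this choice is without loss of generality.
1. G is the midpoint of YQ ⇒ G = (0, 1/2)
2. D lies on line YG with YD:DG = 4:1 ⇒ D = (0, 2/5)
3. A is the midpoint of JD ⇒ A = (1/2, 1/5)
2·[YQA] = -1/2, 2·[DYJ] = 2/5
[YQA]:[DYJ] = -1/2:2/5 = -5/4

[YQA]:[DYJ] = -5/4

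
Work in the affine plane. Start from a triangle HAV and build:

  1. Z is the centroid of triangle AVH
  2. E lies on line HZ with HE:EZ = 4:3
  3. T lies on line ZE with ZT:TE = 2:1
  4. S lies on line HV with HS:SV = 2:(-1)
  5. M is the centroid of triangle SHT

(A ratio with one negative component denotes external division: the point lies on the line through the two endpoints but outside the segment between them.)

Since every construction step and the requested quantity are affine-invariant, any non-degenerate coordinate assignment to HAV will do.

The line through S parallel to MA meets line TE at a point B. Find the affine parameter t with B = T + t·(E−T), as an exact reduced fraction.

Work in coordinates with H = (0, 0), A = (1, 0), V = (0, 1).
1. Z is the centroid of triangle AVH ⇒ Z = (1/3, 1/3)
2. E lies on line HZ with HE:EZ = 4:3 ⇒ E = (4/21, 4/21)
3. T lies on line ZE with ZT:TE = 2:1 ⇒ T = (5/21, 5/21)
4. S lies on line HV with HS:SV = 2:(-1) ⇒ S = (0, 2)
5. M is the centroid of triangle SHT ⇒ M = (5/63, 47/63)
through S parallel to MA: direction (58/63, -47/63); meets TE at B = (116/105, 116/105)
B = T + t·(E−T) with t = -91/5

t = -91/5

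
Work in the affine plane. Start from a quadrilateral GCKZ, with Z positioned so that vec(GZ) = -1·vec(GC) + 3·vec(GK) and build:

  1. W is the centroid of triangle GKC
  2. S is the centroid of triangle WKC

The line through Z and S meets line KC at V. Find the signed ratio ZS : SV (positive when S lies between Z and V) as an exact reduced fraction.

Work in coordinates with G = (0, 0), C = (1, 0), K = (0, 1), Z = (-1, 3).
1. W is the centroid of triangle GKC ⇒ W = (1/3, 1/3)
2. S is the centroid of triangle WKC ⇒ S = (4/9, 4/9)
line ZS meets KC at V = (3/10, 7/10)
S = Z + t·(V−Z) with t = 10/9, so ZS:SV = 10/9:-1/9

ZS:SV = -10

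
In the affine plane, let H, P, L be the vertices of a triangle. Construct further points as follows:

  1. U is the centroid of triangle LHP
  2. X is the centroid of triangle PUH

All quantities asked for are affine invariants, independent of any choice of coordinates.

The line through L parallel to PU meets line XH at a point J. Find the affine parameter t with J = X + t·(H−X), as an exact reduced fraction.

Work in coordinates with H = (0, 0), P = (1, 0), L = (0, 1).
1. U is the centroid of triangle LHP ⇒ U = (1/3, 1/3)
2. X is the centroid of triangle PUH ⇒ X = (4/9, 1/9)
through L parallel to PU: direction (-2/3, 1/3); meets XH at J = (4/3, 1/3)
J = X + t·(H−X) with t = -2

t = -2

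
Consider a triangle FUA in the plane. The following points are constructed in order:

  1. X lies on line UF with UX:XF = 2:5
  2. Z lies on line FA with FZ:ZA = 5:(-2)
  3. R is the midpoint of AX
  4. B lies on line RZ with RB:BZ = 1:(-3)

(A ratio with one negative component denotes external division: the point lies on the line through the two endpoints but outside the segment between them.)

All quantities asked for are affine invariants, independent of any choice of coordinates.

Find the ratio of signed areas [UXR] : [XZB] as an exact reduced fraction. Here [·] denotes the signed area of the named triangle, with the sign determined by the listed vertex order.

Set F = (0, 0), U = (1, 0), A = (0, 1); any affine frame gives the same invariant.
1. X lies on line UF with UX:XF = 2:5 ⇒ X = (5/7, 0)
2. Z lies on line FA with FZ:ZA = 5:(-2) ⇒ Z = (0, 5/3)
3. R is the midpoint of AX ⇒ R = (5/14, 1/2)
4. B lies on line RZ with RB:BZ = 1:(-3) ⇒ B = (15/28, -1/12)
2·[UXR] = -1/7, 2·[XZB] = 5/14
[UXR]:[XZB] = -1/7:5/14 = -2/5

[UXR]:[XZB] = -2/5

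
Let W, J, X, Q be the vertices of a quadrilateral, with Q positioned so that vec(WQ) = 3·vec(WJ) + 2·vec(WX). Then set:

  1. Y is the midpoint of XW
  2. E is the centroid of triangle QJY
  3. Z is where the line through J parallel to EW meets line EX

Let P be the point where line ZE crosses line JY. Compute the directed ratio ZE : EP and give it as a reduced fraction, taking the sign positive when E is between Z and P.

ZE:EP = 5/16

Choose coordinates W = (0, 0), J = (1, 0), X = (0, 1), Q = (3, 2).
1. Y is the midpoint of XW ⇒ Y = (0, 1/2)
2. E is the centroid of triangle QJY ⇒ E = (4/3, 5/6)
3. Z is where the line through J parallel to EW meets line EX ⇒ Z = (13/6, 35/48)
line ZE meets JY at P = (-4/3, 7/6)
E = Z + t·(P−Z) with t = 5/21, so ZE:EP = 5/21:16/21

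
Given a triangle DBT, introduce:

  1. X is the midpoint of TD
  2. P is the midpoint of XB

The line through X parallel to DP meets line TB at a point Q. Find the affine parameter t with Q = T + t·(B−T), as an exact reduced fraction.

Set D = (0, 0), B = (1, 0), T = (0, 1); any affine frame gives the same invariant.
1. X is the midpoint of TD ⇒ X = (0, 1/2)
2. P is the midpoint of XB ⇒ P = (1/2, 1/4)
through X parallel to DP: direction (1/2, 1/4); meets TB at Q = (1/3, 2/3)
Q = T + t·(B−T) with t = 1/3

t = 1/3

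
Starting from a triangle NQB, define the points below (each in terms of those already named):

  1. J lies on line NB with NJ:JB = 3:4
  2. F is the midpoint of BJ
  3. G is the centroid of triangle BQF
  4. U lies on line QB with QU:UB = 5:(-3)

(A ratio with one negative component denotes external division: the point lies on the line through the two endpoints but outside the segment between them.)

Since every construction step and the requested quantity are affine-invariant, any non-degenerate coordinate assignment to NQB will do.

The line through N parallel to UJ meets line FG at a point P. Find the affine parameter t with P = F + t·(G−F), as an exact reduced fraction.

Work in coordinates with N = (0, 0), Q = (1, 0), B = (0, 1).
1. J lies on line NB with NJ:JB = 3:4 ⇒ J = (0, 3/7)
2. F is the midpoint of BJ ⇒ F = (0, 5/7)
3. G is the centroid of triangle BQF ⇒ G = (1/3, 4/7)
4. U lies on line QB with QU:UB = 5:(-3) ⇒ U = (-3/2, 5/2)
through N parallel to UJ: direction (3/2, -29/14); meets FG at P = (-3/4, 29/28)
P = F + t·(G−F) with t = -9/4

t = -9/4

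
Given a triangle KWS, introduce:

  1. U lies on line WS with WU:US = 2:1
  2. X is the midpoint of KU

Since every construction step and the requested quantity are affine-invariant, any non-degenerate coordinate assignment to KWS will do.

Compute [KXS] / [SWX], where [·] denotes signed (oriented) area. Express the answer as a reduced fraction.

Set K = (0, 0), W = (1, 0), S = (0, 1); any affine frame gives the same invariant.
1. U lies on line WS with WU:US = 2:1 ⇒ U = (1/3, 2/3)
2. X is the midpoint of KU ⇒ X = (1/6, 1/3)
2·[KXS] = 1/6, 2·[SWX] = -1/2
[KXS]:[SWX] = 1/6:-1/2 = -1/3

[KXS]:[SWX] = -1/3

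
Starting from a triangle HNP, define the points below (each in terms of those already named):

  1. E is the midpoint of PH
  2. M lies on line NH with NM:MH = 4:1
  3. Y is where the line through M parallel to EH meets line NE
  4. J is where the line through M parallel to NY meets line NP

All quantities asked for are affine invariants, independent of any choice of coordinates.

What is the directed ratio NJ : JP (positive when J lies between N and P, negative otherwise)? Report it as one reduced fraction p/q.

Assign H = (0, 0), N = (1, 0), P = (0, 1) — the answer is frame-independent, so this choice is without loss of generality.
1. E is the midpoint of PH ⇒ E = (0, 1/2)
2. M lies on line NH with NM:MH = 4:1 ⇒ M = (1/5, 0)
3. Y is where the line through M parallel to EH meets line NE ⇒ Y = (1/5, 2/5)
4. J is where the line through M parallel to NY meets line NP ⇒ J = (9/5, -4/5)
J = N + t·(P−N) with t = -4/5, so NJ:JP = t:(1−t) = -4/5:9/5

NJ:JP = -4/9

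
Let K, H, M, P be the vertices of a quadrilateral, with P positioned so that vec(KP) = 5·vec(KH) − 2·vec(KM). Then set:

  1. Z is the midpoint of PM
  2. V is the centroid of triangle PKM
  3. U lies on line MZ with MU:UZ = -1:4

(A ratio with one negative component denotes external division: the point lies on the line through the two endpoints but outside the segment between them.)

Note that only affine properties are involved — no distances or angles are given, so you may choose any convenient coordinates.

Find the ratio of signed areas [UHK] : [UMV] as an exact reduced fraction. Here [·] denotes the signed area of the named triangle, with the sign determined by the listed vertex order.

[UHK]:[UMV] = 27/5

Work in coordinates with K = (0, 0), H = (1, 0), M = (0, 1), P = (5, -2).
1. Z is the midpoint of PM ⇒ Z = (5/2, -1/2)
2. V is the centroid of triangle PKM ⇒ V = (5/3, -1/3)
3. U lies on line MZ with MU:UZ = -1:4 ⇒ U = (-5/6, 3/2)
2·[UHK] = -3/2, 2·[UMV] = -5/18
[UHK]:[UMV] = -3/2:-5/18 = 27/5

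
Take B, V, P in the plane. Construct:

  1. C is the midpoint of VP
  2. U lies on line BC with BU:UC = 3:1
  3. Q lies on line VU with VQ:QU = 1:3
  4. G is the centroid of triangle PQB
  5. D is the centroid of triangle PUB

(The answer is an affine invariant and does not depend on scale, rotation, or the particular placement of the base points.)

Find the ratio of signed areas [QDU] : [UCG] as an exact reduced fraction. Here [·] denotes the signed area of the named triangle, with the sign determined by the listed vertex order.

[QDU]:[UCG] = -3

Choose coordinates B = (0, 0), V = (1, 0), P = (0, 1).
1. C is the midpoint of VP ⇒ C = (1/2, 1/2)
2. U lies on line BC with BU:UC = 3:1 ⇒ U = (3/8, 3/8)
3. Q lies on line VU with VQ:QU = 1:3 ⇒ Q = (27/32, 3/32)
4. G is the centroid of triangle PQB ⇒ G = (9/32, 35/96)
5. D is the centroid of triangle PUB ⇒ D = (1/8, 11/24)
2·[QDU] = -1/32, 2·[UCG] = 1/96
[QDU]:[UCG] = -1/32:1/96 = -3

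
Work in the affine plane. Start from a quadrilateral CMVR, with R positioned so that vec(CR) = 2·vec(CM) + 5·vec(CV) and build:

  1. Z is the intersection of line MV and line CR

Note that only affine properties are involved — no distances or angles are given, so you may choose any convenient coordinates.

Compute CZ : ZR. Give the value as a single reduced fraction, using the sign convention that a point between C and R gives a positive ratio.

CZ:ZR = 1/6

Choose coordinates C = (0, 0), M = (1, 0), V = (0, 1), R = (2, 5).
1. Z is the intersection of line MV and line CR ⇒ Z = (2/7, 5/7)
Z = C + t·(R−C) with t = 1/7, so CZ:ZR = t:(1−t) = 1/7:6/7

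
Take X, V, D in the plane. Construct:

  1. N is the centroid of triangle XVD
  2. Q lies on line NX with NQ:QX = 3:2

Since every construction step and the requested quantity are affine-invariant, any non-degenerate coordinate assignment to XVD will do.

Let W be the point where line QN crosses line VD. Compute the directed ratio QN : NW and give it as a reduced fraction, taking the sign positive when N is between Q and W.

Work in coordinates with X = (0, 0), V = (1, 0), D = (0, 1).
1. N is the centroid of triangle XVD ⇒ N = (1/3, 1/3)
2. Q lies on line NX with NQ:QX = 3:2 ⇒ Q = (2/15, 2/15)
line QN meets VD at W = (1/2, 1/2)
N = Q + t·(W−Q) with t = 6/11, so QN:NW = 6/11:5/11

QN:NW = 6/5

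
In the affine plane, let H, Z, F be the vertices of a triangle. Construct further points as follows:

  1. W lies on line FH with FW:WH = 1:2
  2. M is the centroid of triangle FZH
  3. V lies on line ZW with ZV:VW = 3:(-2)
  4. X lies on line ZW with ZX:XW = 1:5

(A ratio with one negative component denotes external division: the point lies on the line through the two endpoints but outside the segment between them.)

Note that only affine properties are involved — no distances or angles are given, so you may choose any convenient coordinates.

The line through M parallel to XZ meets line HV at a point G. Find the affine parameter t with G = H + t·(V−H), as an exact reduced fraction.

t = 5/6

Assign H = (0, 0), Z = (1, 0), F = (0, 1) — the answer is frame-independent, so this choice is without loss of generality.
1. W lies on line FH with FW:WH = 1:2 ⇒ W = (0, 2/3)
2. M is the centroid of triangle FZH ⇒ M = (1/3, 1/3)
3. V lies on line ZW with ZV:VW = 3:(-2) ⇒ V = (-2, 2)
4. X lies on line ZW with ZX:XW = 1:5 ⇒ X = (5/6, 1/9)
through M parallel to XZ: direction (1/6, -1/9); meets HV at G = (-5/3, 5/3)
G = H + t·(V−H) with t = 5/6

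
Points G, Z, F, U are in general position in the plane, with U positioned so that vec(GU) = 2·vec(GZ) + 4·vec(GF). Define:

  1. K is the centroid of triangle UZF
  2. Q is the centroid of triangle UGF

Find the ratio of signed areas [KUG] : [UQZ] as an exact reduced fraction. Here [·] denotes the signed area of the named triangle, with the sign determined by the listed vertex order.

Work in coordinates with G = (0, 0), Z = (1, 0), F = (0, 1), U = (2, 4).
1. K is the centroid of triangle UZF ⇒ K = (1, 5/3)
2. Q is the centroid of triangle UGF ⇒ Q = (2/3, 5/3)
2·[KUG] = 2/3, 2·[UQZ] = 3
[KUG]:[UQZ] = 2/3:3 = 2/9

[KUG]:[UQZ] = 2/9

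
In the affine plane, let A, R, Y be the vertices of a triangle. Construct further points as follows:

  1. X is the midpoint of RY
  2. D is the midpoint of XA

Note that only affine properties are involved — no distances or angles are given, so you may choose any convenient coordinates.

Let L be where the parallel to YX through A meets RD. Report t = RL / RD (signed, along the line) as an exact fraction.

t = 2

Work in coordinates with A = (0, 0), R = (1, 0), Y = (0, 1).
1. X is the midpoint of RY ⇒ X = (1/2, 1/2)
2. D is the midpoint of XA ⇒ D = (1/4, 1/4)
through A parallel to YX: direction (1/2, -1/2); meets RD at L = (-1/2, 1/2)
L = R + t·(D−R) with t = 2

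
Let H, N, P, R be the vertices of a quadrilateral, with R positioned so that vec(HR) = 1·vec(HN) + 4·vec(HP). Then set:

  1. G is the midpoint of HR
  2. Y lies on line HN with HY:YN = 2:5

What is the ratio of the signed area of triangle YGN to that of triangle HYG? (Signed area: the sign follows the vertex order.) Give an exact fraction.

Choose coordinates H = (0, 0), N = (1, 0), P = (0, 1), R = (1, 4).
1. G is the midpoint of HR ⇒ G = (1/2, 2)
2. Y lies on line HN with HY:YN = 2:5 ⇒ Y = (2/7, 0)
2·[YGN] = -10/7, 2·[HYG] = 4/7
[YGN]:[HYG] = -10/7:4/7 = -5/2

[YGN]:[HYG] = -5/2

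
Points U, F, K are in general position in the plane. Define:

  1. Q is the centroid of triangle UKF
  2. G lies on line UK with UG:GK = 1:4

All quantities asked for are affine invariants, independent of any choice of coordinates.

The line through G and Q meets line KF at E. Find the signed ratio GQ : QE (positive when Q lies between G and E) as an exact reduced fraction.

Assign U = (0, 0), F = (1, 0), K = (0, 1) — the answer is frame-independent, so this choice is without loss of generality.
1. Q is the centroid of triangle UKF ⇒ Q = (1/3, 1/3)
2. G lies on line UK with UG:GK = 1:4 ⇒ G = (0, 1/5)
line GQ meets KF at E = (4/7, 3/7)
Q = G + t·(E−G) with t = 7/12, so GQ:QE = 7/12:5/12

GQ:QE = 7/5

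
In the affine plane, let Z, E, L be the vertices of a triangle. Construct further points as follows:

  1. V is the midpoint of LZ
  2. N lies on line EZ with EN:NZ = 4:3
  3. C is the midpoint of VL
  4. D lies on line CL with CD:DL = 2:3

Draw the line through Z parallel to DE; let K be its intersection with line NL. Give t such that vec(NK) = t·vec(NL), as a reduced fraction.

t = -51/89

Set Z = (0, 0), E = (1, 0), L = (0, 1); any affine frame gives the same invariant.
1. V is the midpoint of LZ ⇒ V = (0, 1/2)
2. N lies on line EZ with EN:NZ = 4:3 ⇒ N = (3/7, 0)
3. C is the midpoint of VL ⇒ C = (0, 3/4)
4. D lies on line CL with CD:DL = 2:3 ⇒ D = (0, 17/20)
through Z parallel to DE: direction (1, -17/20); meets NL at K = (60/89, -51/89)
K = N + t·(L−N) with t = -51/89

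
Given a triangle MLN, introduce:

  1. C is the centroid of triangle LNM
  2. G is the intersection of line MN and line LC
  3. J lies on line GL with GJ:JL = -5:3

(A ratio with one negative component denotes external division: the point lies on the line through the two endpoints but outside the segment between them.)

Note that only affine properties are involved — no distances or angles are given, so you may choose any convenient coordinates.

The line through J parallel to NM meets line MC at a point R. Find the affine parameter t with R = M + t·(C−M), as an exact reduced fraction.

Assign M = (0, 0), L = (1, 0), N = (0, 1) — the answer is frame-independent, so this choice is without loss of generality.
1. C is the centroid of triangle LNM ⇒ C = (1/3, 1/3)
2. G is the intersection of line MN and line LC ⇒ G = (0, 1/2)
3. J lies on line GL with GJ:JL = -5:3 ⇒ J = (5/2, -3/4)
through J parallel to NM: direction (0, -1); meets MC at R = (5/2, 5/2)
R = M + t·(C−M) with t = 15/2

t = 15/2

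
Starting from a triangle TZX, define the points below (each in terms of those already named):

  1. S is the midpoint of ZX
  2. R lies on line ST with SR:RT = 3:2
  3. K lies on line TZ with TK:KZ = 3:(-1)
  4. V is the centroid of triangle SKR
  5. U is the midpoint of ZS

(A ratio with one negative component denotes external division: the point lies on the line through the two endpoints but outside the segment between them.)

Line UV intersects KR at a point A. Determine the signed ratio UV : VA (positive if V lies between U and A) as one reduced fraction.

UV:VA = 1/6

Assign T = (0, 0), Z = (1, 0), X = (0, 1) — the answer is frame-independent, so this choice is without loss of generality.
1. S is the midpoint of ZX ⇒ S = (1/2, 1/2)
2. R lies on line ST with SR:RT = 3:2 ⇒ R = (1/5, 1/5)
3. K lies on line TZ with TK:KZ = 3:(-1) ⇒ K = (3/2, 0)
4. V is the centroid of triangle SKR ⇒ V = (11/15, 7/30)
5. U is the midpoint of ZS ⇒ U = (3/4, 1/4)
line UV meets KR at A = (19/30, 2/15)
V = U + t·(A−U) with t = 1/7, so UV:VA = 1/7:6/7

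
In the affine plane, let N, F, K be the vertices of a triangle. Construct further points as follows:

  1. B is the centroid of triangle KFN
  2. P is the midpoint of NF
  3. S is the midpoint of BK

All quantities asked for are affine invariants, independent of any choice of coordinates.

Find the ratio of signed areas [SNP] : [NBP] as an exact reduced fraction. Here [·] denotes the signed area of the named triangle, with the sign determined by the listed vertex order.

Assign N = (0, 0), F = (1, 0), K = (0, 1) — the answer is frame-independent, so this choice is without loss of generality.
1. B is the centroid of triangle KFN ⇒ B = (1/3, 1/3)
2. P is the midpoint of NF ⇒ P = (1/2, 0)
3. S is the midpoint of BK ⇒ S = (1/6, 2/3)
2·[SNP] = 1/3, 2·[NBP] = -1/6
[SNP]:[NBP] = 1/3:-1/6 = -2

[SNP]:[NBP] = -2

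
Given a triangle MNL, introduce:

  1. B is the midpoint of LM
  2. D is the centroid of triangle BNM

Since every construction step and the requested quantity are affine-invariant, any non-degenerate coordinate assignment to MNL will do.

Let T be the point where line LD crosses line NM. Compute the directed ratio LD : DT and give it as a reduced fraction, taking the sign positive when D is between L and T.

LD:DT = 5

Work in coordinates with M = (0, 0), N = (1, 0), L = (0, 1).
1. B is the midpoint of LM ⇒ B = (0, 1/2)
2. D is the centroid of triangle BNM ⇒ D = (1/3, 1/6)
line LD meets NM at T = (2/5, 0)
D = L + t·(T−L) with t = 5/6, so LD:DT = 5/6:1/6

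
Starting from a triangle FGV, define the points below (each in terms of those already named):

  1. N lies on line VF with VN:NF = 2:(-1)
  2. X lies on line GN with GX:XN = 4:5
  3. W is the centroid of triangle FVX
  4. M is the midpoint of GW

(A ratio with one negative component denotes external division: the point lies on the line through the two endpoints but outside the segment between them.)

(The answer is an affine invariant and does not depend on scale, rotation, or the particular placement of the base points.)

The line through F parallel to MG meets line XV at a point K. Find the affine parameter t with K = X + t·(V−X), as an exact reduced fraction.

t = 7/29

Work in coordinates with F = (0, 0), G = (1, 0), V = (0, 1).
1. N lies on line VF with VN:NF = 2:(-1) ⇒ N = (0, -1)
2. X lies on line GN with GX:XN = 4:5 ⇒ X = (5/9, -4/9)
3. W is the centroid of triangle FVX ⇒ W = (5/27, 5/27)
4. M is the midpoint of GW ⇒ M = (16/27, 5/54)
through F parallel to MG: direction (11/27, -5/54); meets XV at K = (110/261, -25/261)
K = X + t·(V−X) with t = 7/29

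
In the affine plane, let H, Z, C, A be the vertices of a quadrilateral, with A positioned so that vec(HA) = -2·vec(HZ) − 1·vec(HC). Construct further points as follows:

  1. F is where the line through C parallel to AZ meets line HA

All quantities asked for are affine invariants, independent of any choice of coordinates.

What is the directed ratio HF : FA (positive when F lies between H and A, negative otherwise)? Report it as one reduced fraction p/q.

HF:FA = -3/4

Set H = (0, 0), Z = (1, 0), C = (0, 1), A = (-2, -1); any affine frame gives the same invariant.
1. F is where the line through C parallel to AZ meets line HA ⇒ F = (6, 3)
F = H + t·(A−H) with t = -3, so HF:FA = t:(1−t) = -3:4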